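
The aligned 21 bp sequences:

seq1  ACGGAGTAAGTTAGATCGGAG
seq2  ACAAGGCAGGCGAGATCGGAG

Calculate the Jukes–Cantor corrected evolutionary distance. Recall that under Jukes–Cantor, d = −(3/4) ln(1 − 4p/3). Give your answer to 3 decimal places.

0.441

The sequences differ at 7 of 21 sites (3, 4, 5, 7, 9, 11, 12), so p = 7/21 ≈ 0.333333.
d = −(3/4) ln(1 − 4p/3) = −0.75 ln(1 − 0.444444) = −0.75 ln(0.555556)
  = −0.75 × (-0.587786) = 0.440840 substitutions/site.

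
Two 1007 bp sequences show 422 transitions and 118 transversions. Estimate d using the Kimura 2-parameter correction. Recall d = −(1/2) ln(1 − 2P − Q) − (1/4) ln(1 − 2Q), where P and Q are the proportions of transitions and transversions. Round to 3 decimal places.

P = 422/1007 ≈ 0.419067 and Q = 118/1007 ≈ 0.11718.
Under the Kimura two-parameter model, d = −½ ln(1 − 2P − Q) − ¼ ln(1 − 2Q).
1 − 2P − Q = 0.044686, giving −½ ln(0.044686) = 1.554048.
1 − 2Q = 0.76564, giving −¼ ln(0.76564) = 0.066761.
d = 1.554048 + 0.066761 = 1.620809.

1.621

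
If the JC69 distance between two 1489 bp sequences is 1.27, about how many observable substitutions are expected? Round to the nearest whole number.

Invert JC69: p = (3/4)(1 − e^(−4d/3)) = 0.75 × (1 − e^(-1.693333)) = 0.75 × (1 − 0.183906) = 0.612071.
Expected differing sites = pL ≈ 0.612071 × 1489 = 911.373719 ≈ 911.

911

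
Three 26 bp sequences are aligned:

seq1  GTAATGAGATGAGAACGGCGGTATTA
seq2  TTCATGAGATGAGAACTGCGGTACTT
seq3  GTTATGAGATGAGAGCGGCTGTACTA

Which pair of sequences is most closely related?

seq1–seq2: 5/26 differ, p = 0.192, d = 0.222.
seq1–seq3: 4/26 differ, p = 0.154, d = 0.172.
seq2–seq3: 6/26 differ, p = 0.231, d = 0.276.
The smallest distance is between seq1 and seq3.

seq1 and seq3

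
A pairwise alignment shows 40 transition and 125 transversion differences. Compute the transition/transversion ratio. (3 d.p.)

0.320

R = 40/125 = 0.320.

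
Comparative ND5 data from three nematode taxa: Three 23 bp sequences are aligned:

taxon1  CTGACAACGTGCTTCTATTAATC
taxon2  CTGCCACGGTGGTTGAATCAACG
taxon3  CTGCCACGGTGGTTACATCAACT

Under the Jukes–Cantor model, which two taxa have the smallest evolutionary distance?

taxon1–taxon2: 9/23 differ, p = 0.391, d = 0.553.
taxon1–taxon3: 9/23 differ, p = 0.391, d = 0.553.
taxon2–taxon3: 3/23 differ, p = 0.130, d = 0.143.
The smallest distance is between taxon2 and taxon3.

taxon2 and taxon3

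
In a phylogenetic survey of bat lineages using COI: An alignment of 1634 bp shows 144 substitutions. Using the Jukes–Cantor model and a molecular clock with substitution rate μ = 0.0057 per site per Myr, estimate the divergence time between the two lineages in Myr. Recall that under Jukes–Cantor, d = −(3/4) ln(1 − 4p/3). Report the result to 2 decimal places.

p = 144/1634 ≈ 0.088127.
d = −(3/4) ln(1 − 4p/3) = −0.75 ln(1 − 0.117503) = −0.75 ln(0.882497)
  = −0.75 × (-0.125000) = 0.093750 substitutions/site.
Under a molecular clock d = 2μt, so t = d/(2μ) = 0.093750 / (2 × 0.0057) = 8.22 Myr.

8.22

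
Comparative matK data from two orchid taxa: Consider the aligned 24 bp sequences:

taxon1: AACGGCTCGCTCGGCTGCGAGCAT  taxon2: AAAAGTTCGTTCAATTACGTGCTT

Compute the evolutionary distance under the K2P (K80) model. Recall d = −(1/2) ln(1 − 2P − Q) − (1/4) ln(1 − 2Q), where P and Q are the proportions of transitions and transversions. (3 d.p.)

0.688

Of 24 sites, 7 differences are transitions and 3 are transversions, so P = 7/24 ≈ 0.291667 and Q = 3/24 = 0.125.
Under the Kimura two-parameter model, d = −½ ln(1 − 2P − Q) − ¼ ln(1 − 2Q).
1 − 2P − Q = 0.291666, giving −½ ln(0.291666) = 0.616073.
1 − 2Q = 0.75, giving −¼ ln(0.75) = 0.071921.
d = 0.616073 + 0.071921 = 0.687994.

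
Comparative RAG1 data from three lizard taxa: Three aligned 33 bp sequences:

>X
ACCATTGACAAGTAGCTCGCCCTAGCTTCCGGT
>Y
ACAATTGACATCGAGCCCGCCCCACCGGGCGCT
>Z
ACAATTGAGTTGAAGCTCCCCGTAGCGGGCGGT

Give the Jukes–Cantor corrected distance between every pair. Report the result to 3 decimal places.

d(X,Y) = 0.441, d(X,Z) = 0.388, d(Y,Z) = 0.388

X–Y: 11/33 sites differ → p ≈ 0.333333, d = −0.75 ln(1 − 0.444444) = 0.440839 ≈ 0.441.
X–Z: 10/33 sites differ → p ≈ 0.30303, d = −0.75 ln(1 − 0.40404) = 0.388186 ≈ 0.388.
Y–Z: 10/33 sites differ → p ≈ 0.30303, d = −0.75 ln(1 − 0.40404) = 0.388186 ≈ 0.388.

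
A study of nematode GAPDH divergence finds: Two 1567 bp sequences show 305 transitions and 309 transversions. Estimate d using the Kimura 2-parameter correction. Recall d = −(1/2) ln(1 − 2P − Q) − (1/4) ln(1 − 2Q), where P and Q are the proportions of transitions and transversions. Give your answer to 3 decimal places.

P = 305/1567 ≈ 0.194639 and Q = 309/1567 ≈ 0.197192.
Under the Kimura two-parameter model, d = −½ ln(1 − 2P − Q) − ¼ ln(1 − 2Q).
1 − 2P − Q = 0.41353, giving −½ ln(0.41353) = 0.441513.
1 − 2Q = 0.605616, giving −¼ ln(0.605616) = 0.125377.
d = 0.441513 + 0.125377 = 0.566890.

0.567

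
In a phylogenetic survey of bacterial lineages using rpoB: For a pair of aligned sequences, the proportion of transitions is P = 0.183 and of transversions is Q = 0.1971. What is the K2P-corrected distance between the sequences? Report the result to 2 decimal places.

0.54

Under the Kimura two-parameter model, d = −½ ln(1 − 2P − Q) − ¼ ln(1 − 2Q).
1 − 2P − Q = 0.4369, giving −½ ln(0.4369) = 0.414025.
1 − 2Q = 0.6058, giving −¼ ln(0.6058) = 0.125301.
d = 0.414025 + 0.125301 = 0.539326.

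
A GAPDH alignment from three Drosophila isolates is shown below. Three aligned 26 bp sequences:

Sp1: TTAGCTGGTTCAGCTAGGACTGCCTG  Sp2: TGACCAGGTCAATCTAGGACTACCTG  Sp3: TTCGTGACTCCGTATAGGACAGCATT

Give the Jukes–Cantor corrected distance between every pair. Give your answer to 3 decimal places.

d(Sp1,Sp2) = 0.334, d(Sp1,Sp3) = 0.717, d(Sp2,Sp3) = 0.949

Sp1–Sp2: 7/26 sites differ → p ≈ 0.269231, d = −0.75 ln(1 − 0.358975) = 0.333515 ≈ 0.334.
Sp1–Sp3: 12/26 sites differ → p ≈ 0.461538, d = −0.75 ln(1 − 0.615384) = 0.716632 ≈ 0.717.
Sp2–Sp3: 14/26 sites differ → p ≈ 0.538462, d = −0.75 ln(1 − 0.717949) = 0.949251 ≈ 0.949.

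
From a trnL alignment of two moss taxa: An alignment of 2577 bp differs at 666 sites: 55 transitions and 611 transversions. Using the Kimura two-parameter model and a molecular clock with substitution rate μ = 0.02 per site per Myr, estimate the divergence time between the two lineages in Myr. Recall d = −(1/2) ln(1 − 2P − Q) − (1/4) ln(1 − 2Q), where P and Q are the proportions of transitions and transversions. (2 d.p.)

8.12

P = 55/2577 ≈ 0.021343 and Q = 611/2577 ≈ 0.237097.
Under the Kimura two-parameter model, d = −½ ln(1 − 2P − Q) − ¼ ln(1 − 2Q).
1 − 2P − Q = 0.720217, giving −½ ln(0.720217) = 0.164101.
1 − 2Q = 0.525806, giving −¼ ln(0.525806) = 0.160706.
d = 0.164101 + 0.160706 = 0.324807.
Under a molecular clock d = 2μt, so t = d/(2μ) = 0.324807 / (2 × 0.02) = 8.12 Myr.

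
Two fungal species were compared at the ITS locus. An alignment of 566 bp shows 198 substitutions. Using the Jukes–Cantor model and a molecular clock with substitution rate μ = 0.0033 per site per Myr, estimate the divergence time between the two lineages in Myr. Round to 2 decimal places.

71.38

p = 198/566 ≈ 0.349823.
d = −(3/4) ln(1 − 4p/3) = −0.75 ln(1 − 0.466431) = −0.75 ln(0.533569)
  = −0.75 × (-0.628167) = 0.471125 substitutions/site.
Under a molecular clock d = 2μt, so t = d/(2μ) = 0.471125 / (2 × 0.0033) = 71.38 Myr.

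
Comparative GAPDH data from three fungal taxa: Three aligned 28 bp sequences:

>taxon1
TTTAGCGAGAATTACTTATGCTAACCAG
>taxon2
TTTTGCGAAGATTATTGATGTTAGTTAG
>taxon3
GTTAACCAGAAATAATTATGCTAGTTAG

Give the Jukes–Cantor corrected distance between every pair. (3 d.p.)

taxon1–taxon2: 9/28 sites differ → p ≈ 0.321429, d = −0.75 ln(1 − 0.428572) = 0.419713 ≈ 0.420.
taxon1–taxon3: 8/28 sites differ → p ≈ 0.285714, d = −0.75 ln(1 − 0.380952) = 0.359679 ≈ 0.360.
taxon2–taxon3: 10/28 sites differ → p ≈ 0.357143, d = −0.75 ln(1 − 0.476191) = 0.484971 ≈ 0.485.

d(taxon1,taxon2) = 0.420, d(taxon1,taxon3) = 0.360, d(taxon2,taxon3) = 0.485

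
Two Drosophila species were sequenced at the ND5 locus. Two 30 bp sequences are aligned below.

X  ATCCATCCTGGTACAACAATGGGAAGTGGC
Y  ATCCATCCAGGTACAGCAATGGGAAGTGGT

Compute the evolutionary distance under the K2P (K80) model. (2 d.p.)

Of 30 sites, 2 differences are transitions and 1 are transversions, so P = 2/30 ≈ 0.066667 and Q = 1/30 ≈ 0.033333.
Under the Kimura two-parameter model, d = −½ ln(1 − 2P − Q) − ¼ ln(1 − 2Q).
1 − 2P − Q = 0.833333, giving −½ ln(0.833333) = 0.091161.
1 − 2Q = 0.933334, giving −¼ ln(0.933334) = 0.017248.
d = 0.091161 + 0.017248 = 0.108409.

0.11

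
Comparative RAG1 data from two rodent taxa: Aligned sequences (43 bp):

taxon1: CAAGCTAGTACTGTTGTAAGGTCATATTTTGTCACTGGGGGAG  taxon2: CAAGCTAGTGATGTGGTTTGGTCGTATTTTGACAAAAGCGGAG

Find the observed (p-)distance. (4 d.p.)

The sequences differ at 11 of 43 positions.
p = 11/43 = 0.255813… ≈ 0.2558 (to 4 d.p.).

0.2558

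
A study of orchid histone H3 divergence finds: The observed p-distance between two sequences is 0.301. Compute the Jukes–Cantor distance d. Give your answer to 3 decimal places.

d = −(3/4) ln(1 − 4p/3) = −0.75 ln(1 − 0.401333) = −0.75 ln(0.598667)
  = −0.75 × (-0.513050) = 0.384788 substitutions/site.

0.385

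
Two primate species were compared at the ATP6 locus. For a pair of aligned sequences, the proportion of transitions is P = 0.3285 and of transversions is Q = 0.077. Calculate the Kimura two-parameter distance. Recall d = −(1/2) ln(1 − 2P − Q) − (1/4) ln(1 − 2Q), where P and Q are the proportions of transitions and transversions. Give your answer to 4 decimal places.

Under the Kimura two-parameter model, d = −½ ln(1 − 2P − Q) − ¼ ln(1 − 2Q).
1 − 2P − Q = 0.266, giving −½ ln(0.266) = 0.662129.
1 − 2Q = 0.846, giving −¼ ln(0.846) = 0.041809.
d = 0.662129 + 0.041809 = 0.703938.

0.7039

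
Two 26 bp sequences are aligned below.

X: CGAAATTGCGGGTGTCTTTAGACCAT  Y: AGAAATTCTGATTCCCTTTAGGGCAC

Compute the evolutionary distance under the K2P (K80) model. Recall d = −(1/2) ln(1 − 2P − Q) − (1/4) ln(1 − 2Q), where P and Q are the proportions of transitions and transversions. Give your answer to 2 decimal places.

Of 26 sites, 5 differences are transitions and 5 are transversions, so P = 5/26 ≈ 0.192308 and Q = 5/26 ≈ 0.192308.
Under the Kimura two-parameter model, d = −½ ln(1 − 2P − Q) − ¼ ln(1 − 2Q).
1 − 2P − Q = 0.423076, giving −½ ln(0.423076) = 0.430102.
1 − 2Q = 0.615384, giving −¼ ln(0.615384) = 0.121377.
d = 0.430102 + 0.121377 = 0.551479.

0.55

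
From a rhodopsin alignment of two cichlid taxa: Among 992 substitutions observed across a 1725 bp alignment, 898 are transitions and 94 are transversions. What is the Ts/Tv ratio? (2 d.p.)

9.55

R = 898/94 = 9.553191… ≈ 9.55 (to 2 d.p.).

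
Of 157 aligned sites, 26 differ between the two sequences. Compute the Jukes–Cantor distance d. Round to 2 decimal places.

0.19

p = 26/157 ≈ 0.165605.
d = −(3/4) ln(1 − 4p/3) = −0.75 ln(1 − 0.220807) = −0.75 ln(0.779193)
  = −0.75 × (-0.249497) = 0.187123 substitutions/site.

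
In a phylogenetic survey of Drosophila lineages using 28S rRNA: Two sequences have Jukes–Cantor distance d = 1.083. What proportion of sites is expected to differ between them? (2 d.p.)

p = (3/4)(1 − e^(−4d/3)) = 0.75 × (1 − e^(-1.444)) = 0.75 × (1 − 0.235982) = 0.573014.

0.57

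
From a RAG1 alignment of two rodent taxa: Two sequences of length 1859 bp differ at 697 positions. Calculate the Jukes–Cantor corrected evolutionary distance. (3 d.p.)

0.520

p = 697/1859 ≈ 0.374933.
d = −(3/4) ln(1 − 4p/3) = −0.75 ln(1 − 0.499911) = −0.75 ln(0.500089)
  = −0.75 × (-0.692969) = 0.519727 substitutions/site.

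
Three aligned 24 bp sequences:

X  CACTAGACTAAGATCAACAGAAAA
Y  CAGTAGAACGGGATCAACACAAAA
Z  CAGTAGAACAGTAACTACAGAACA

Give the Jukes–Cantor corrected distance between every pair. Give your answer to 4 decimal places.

X–Y: 6/24 sites differ → p = 0.25, d = −0.75 ln(1 − 0.333333) = 0.304098 ≈ 0.3041.
X–Z: 8/24 sites differ → p ≈ 0.333333, d = −0.75 ln(1 − 0.444444) = 0.440839 ≈ 0.4408.
Y–Z: 6/24 sites differ → p = 0.25, d = −0.75 ln(1 − 0.333333) = 0.304098 ≈ 0.3041.

d(X,Y) = 0.3041, d(X,Z) = 0.4408, d(Y,Z) = 0.3041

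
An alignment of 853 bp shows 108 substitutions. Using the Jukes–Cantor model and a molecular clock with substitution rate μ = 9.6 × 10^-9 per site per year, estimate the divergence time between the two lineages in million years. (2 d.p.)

7.22

p = 108/853 ≈ 0.126612.
d = −(3/4) ln(1 − 4p/3) = −0.75 ln(1 − 0.168816) = −0.75 ln(0.831184)
  = −0.75 × (-0.184904) = 0.138678 substitutions/site.
Under a molecular clock d = 2μt, so t = d/(2μ) = 0.138678 / (2 × 9.6 × 10^-9) = 7.22 million years.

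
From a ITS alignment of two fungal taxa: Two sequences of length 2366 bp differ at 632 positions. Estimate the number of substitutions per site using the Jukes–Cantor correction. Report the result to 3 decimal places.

p = 632/2366 ≈ 0.267117.
d = −(3/4) ln(1 − 4p/3) = −0.75 ln(1 − 0.356156) = −0.75 ln(0.643844)
  = −0.75 × (-0.440299) = 0.330224 substitutions/site.

0.330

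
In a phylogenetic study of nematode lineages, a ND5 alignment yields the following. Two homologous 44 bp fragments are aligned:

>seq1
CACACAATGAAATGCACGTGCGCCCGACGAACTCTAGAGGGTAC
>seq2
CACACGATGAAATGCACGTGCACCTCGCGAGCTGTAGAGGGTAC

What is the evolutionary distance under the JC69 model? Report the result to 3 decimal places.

The sequences differ at 7 of 44 sites (6, 22, 25, 26, 27, 31, 34), so p = 7/44 ≈ 0.159091.
d = −(3/4) ln(1 − 4p/3) = −0.75 ln(1 − 0.212121) = −0.75 ln(0.787879)
  = −0.75 × (-0.238411) = 0.178808 substitutions/site.

0.179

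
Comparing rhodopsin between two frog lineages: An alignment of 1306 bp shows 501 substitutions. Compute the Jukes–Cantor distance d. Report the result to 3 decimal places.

0.537

p = 501/1306 ≈ 0.383614.
d = −(3/4) ln(1 − 4p/3) = −0.75 ln(1 − 0.511485) = −0.75 ln(0.488515)
  = −0.75 × (-0.716385) = 0.537289 substitutions/site.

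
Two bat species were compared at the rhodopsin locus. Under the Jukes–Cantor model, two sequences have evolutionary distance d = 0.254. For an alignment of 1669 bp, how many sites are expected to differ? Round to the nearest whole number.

360

Invert JC69: p = (3/4)(1 − e^(−4d/3)) = 0.75 × (1 − e^(-0.338667)) = 0.75 × (1 − 0.712720) = 0.215460.
Expected differing sites = pL ≈ 0.215460 × 1669 = 359.60274 ≈ 360.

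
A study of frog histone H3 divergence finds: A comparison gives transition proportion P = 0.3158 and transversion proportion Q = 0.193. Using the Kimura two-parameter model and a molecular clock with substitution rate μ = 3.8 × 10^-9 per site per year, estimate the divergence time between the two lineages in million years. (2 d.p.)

130.56

Under the Kimura two-parameter model, d = −½ ln(1 − 2P − Q) − ¼ ln(1 − 2Q).
1 − 2P − Q = 0.1754, giving −½ ln(0.1754) = 0.870343.
1 − 2Q = 0.614, giving −¼ ln(0.614) = 0.121940.
d = 0.870343 + 0.121940 = 0.992283.
Under a molecular clock d = 2μt, so t = d/(2μ) = 0.992283 / (2 × 3.8 × 10^-9) = 130.56 million years.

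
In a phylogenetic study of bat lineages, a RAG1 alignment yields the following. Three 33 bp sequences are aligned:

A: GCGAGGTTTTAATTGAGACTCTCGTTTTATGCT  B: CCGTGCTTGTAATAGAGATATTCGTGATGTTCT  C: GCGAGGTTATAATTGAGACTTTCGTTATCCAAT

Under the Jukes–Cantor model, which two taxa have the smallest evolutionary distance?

A and C

A–B: 12/33 differ, p = 0.364, d = 0.497.
A–C: 7/33 differ, p = 0.212, d = 0.249.
B–C: 12/33 differ, p = 0.364, d = 0.497.
The smallest distance is between A and C.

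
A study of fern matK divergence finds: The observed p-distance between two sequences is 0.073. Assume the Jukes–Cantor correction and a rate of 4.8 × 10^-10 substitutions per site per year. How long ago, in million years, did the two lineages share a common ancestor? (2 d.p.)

80.00

d = −(3/4) ln(1 − 4p/3) = −0.75 ln(1 − 0.097333) = −0.75 ln(0.902667)
  = −0.75 × (-0.102402) = 0.076802 substitutions/site.
Under a molecular clock d = 2μt, so t = d/(2μ) = 0.076802 / (2 × 4.8 × 10^-10) = 80.00 million years.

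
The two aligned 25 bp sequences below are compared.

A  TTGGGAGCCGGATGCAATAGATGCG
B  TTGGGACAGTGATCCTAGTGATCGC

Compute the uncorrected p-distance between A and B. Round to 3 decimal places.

The sequences differ at 11 of 25 positions.
p = 11/25 = 0.440.

0.440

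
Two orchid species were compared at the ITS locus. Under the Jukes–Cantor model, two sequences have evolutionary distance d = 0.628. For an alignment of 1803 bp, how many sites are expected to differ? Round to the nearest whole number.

Invert JC69: p = (3/4)(1 − e^(−4d/3)) = 0.75 × (1 − e^(-0.837333)) = 0.75 × (1 − 0.432863) = 0.425353.
Expected differing sites = pL ≈ 0.425353 × 1803 = 766.911459 ≈ 767.

767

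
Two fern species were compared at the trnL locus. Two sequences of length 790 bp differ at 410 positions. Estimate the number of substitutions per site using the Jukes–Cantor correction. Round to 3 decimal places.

0.883

p = 410/790 ≈ 0.518987.
d = −(3/4) ln(1 − 4p/3) = −0.75 ln(1 − 0.691983) = −0.75 ln(0.308017)
  = −0.75 × (-1.177600) = 0.883200 substitutions/site.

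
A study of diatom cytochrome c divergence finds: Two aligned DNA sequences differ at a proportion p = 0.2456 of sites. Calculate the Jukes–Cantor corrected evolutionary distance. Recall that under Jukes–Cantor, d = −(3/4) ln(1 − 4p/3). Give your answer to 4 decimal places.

0.2975

d = −(3/4) ln(1 − 4p/3) = −0.75 ln(1 − 0.327467) = −0.75 ln(0.672533)
  = −0.75 × (-0.396704) = 0.297528 substitutions/site.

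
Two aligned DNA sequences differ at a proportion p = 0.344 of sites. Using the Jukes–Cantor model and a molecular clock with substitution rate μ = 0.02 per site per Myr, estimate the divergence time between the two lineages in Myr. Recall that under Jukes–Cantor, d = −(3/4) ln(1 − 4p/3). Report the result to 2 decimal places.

d = −(3/4) ln(1 − 4p/3) = −0.75 ln(1 − 0.458667) = −0.75 ln(0.541333)
  = −0.75 × (-0.613721) = 0.460291 substitutions/site.
Under a molecular clock d = 2μt, so t = d/(2μ) = 0.460291 / (2 × 0.02) = 11.51 Myr.

11.51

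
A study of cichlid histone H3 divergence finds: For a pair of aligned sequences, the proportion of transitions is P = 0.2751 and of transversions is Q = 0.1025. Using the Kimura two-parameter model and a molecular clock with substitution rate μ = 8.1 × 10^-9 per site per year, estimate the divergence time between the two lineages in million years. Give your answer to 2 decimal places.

Under the Kimura two-parameter model, d = −½ ln(1 − 2P − Q) − ¼ ln(1 − 2Q).
1 − 2P − Q = 0.3473, giving −½ ln(0.3473) = 0.528783.
1 − 2Q = 0.795, giving −¼ ln(0.795) = 0.057353.
d = 0.528783 + 0.057353 = 0.586136.
Under a molecular clock d = 2μt, so t = d/(2μ) = 0.586136 / (2 × 8.1 × 10^-9) = 36.18 million years.

36.18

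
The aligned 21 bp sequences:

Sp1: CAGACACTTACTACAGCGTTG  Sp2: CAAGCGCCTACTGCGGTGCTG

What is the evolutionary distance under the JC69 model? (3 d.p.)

0.532

The sequences differ at 8 of 21 sites (3, 4, 6, 8, 13, 15, 17, 19), so p = 8/21 ≈ 0.380952.
d = −(3/4) ln(1 − 4p/3) = −0.75 ln(1 − 0.507936) = −0.75 ln(0.492064)
  = −0.75 × (-0.709146) = 0.531860 substitutions/site.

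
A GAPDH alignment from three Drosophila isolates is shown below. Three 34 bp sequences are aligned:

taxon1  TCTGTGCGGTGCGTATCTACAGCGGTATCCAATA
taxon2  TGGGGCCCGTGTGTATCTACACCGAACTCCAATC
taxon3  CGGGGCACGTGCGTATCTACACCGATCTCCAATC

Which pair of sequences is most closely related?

taxon2 and taxon3

taxon1–taxon2: 11/34 differ, p = 0.324, d = 0.423.
taxon1–taxon3: 11/34 differ, p = 0.324, d = 0.423.
taxon2–taxon3: 4/34 differ, p = 0.118, d = 0.128.
The smallest distance is between taxon2 and taxon3.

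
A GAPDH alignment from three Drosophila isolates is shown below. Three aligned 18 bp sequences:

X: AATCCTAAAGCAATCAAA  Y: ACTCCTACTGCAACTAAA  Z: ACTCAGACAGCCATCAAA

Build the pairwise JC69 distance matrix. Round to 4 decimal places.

d(X,Y) = 0.3470, d(X,Z) = 0.3470, d(Y,Z) = 0.4408

X–Y: 5/18 sites differ → p ≈ 0.277778, d = −0.75 ln(1 − 0.370371) = 0.346968 ≈ 0.3470.
X–Z: 5/18 sites differ → p ≈ 0.277778, d = −0.75 ln(1 − 0.370371) = 0.346968 ≈ 0.3470.
Y–Z: 6/18 sites differ → p ≈ 0.333333, d = −0.75 ln(1 − 0.444444) = 0.440839 ≈ 0.4408.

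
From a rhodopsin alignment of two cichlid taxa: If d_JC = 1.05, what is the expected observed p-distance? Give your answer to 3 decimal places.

p = (3/4)(1 − e^(−4d/3)) = 0.75 × (1 − e^(-1.4)) = 0.75 × (1 − 0.246597) = 0.565052.

0.565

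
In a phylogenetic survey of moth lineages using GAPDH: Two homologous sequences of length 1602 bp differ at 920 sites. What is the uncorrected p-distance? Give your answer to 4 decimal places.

p = 920/1602 = 0.574282… ≈ 0.5743 (to 4 d.p.).

0.5743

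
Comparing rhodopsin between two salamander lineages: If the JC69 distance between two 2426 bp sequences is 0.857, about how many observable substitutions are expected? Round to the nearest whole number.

1239

Invert JC69: p = (3/4)(1 − e^(−4d/3)) = 0.75 × (1 − e^(-1.142667)) = 0.75 × (1 − 0.318967) = 0.510775.
Expected differing sites = pL ≈ 0.510775 × 2426 = 1239.14015 ≈ 1239.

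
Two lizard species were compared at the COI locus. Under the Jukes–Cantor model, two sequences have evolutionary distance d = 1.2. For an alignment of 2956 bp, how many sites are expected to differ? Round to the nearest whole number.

Invert JC69: p = (3/4)(1 − e^(−4d/3)) = 0.75 × (1 − e^(-1.6)) = 0.75 × (1 − 0.201897) = 0.598577.
Expected differing sites = pL ≈ 0.598577 × 2956 = 1769.393612 ≈ 1769.

1769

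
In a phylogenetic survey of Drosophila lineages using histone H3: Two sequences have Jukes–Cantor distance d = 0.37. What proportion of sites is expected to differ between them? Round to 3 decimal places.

p = (3/4)(1 − e^(−4d/3)) = 0.75 × (1 − e^(-0.493333)) = 0.75 × (1 − 0.610588) = 0.292059.

0.292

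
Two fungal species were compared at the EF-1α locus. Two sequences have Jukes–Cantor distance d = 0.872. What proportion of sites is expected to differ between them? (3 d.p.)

0.516

p = (3/4)(1 − e^(−4d/3)) = 0.75 × (1 − e^(-1.162667)) = 0.75 × (1 − 0.312651) = 0.515512.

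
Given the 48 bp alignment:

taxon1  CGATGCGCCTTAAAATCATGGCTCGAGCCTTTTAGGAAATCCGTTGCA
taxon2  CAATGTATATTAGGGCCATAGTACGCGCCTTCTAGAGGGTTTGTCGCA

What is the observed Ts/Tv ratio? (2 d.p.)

Transitions are A↔G and C↔T; transversions are all other mismatches.
Transitions: 18. Transversions: 3.
R = 18/3 = 6.00.

6.00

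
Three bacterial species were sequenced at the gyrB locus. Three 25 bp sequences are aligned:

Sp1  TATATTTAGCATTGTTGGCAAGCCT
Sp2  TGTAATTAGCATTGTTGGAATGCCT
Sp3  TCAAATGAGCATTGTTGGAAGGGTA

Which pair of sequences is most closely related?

Sp1–Sp2: 4/25 differ, p = 0.160, d = 0.180.
Sp1–Sp3: 9/25 differ, p = 0.360, d = 0.490.
Sp2–Sp3: 7/25 differ, p = 0.280, d = 0.351.
The smallest distance is between Sp1 and Sp2.

Sp1 and Sp2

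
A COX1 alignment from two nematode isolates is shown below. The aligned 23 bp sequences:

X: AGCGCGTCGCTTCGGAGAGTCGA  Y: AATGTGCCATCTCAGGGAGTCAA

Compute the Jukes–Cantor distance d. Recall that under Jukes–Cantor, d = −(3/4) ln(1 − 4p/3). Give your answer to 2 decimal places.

The sequences differ at 10 of 23 sites (2, 3, 5, 7, 9, 10, 11, 14, 16, 22), so p = 10/23 ≈ 0.434783.
d = −(3/4) ln(1 − 4p/3) = −0.75 ln(1 − 0.579711) = −0.75 ln(0.420289)
  = −0.75 × (-0.866813) = 0.650110 substitutions/site.

0.65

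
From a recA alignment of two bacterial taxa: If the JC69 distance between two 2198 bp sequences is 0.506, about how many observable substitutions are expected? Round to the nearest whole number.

809

Invert JC69: p = (3/4)(1 − e^(−4d/3)) = 0.75 × (1 − e^(-0.674667)) = 0.75 × (1 − 0.509326) = 0.368006.
Expected differing sites = pL ≈ 0.368006 × 2198 = 808.877188 ≈ 809.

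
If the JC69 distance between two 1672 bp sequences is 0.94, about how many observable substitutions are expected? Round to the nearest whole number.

896

Invert JC69: p = (3/4)(1 − e^(−4d/3)) = 0.75 × (1 − e^(-1.253333)) = 0.75 × (1 − 0.285551) = 0.535837.
Expected differing sites = pL ≈ 0.535837 × 1672 = 895.919464 ≈ 896.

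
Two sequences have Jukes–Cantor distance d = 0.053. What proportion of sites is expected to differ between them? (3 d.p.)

p = (3/4)(1 − e^(−4d/3)) = 0.75 × (1 − e^(-0.070667)) = 0.75 × (1 − 0.931772) = 0.051171.

0.051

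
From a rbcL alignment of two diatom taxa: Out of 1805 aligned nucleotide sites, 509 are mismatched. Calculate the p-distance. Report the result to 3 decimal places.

0.282

p = 509/1805 = 0.281994… ≈ 0.282 (to 3 d.p.).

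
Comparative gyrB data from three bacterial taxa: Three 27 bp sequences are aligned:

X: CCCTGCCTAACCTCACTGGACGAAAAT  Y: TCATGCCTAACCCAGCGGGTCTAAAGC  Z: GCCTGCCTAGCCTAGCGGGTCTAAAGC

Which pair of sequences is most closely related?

Y and Z

X–Y: 10/27 differ, p = 0.370, d = 0.511.
X–Z: 9/27 differ, p = 0.333, d = 0.441.
Y–Z: 4/27 differ, p = 0.148, d = 0.165.
The smallest distance is between Y and Z.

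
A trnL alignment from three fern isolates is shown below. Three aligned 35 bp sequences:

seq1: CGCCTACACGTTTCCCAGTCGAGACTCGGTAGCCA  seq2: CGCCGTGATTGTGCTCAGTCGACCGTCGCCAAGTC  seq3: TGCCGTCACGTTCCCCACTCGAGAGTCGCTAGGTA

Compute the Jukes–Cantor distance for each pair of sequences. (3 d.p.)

seq1–seq2: 17/35 sites differ → p ≈ 0.485714, d = −0.75 ln(1 − 0.647619) = 0.782282 ≈ 0.782.
seq1–seq3: 9/35 sites differ → p ≈ 0.257143, d = −0.75 ln(1 − 0.342857) = 0.314890 ≈ 0.315.
seq2–seq3: 13/35 sites differ → p ≈ 0.371429, d = −0.75 ln(1 − 0.495239) = 0.512753 ≈ 0.513.

d(seq1,seq2) = 0.782, d(seq1,seq3) = 0.315, d(seq2,seq3) = 0.513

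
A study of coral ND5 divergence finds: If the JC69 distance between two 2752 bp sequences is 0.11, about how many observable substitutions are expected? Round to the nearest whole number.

Invert JC69: p = (3/4)(1 − e^(−4d/3)) = 0.75 × (1 − e^(-0.146667)) = 0.75 × (1 − 0.863582) = 0.102314.
Expected differing sites = pL ≈ 0.102314 × 2752 = 281.568128 ≈ 282.

282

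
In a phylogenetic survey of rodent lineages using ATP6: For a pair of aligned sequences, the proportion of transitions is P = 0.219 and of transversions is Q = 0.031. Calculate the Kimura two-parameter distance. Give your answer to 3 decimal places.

0.332

Under the Kimura two-parameter model, d = −½ ln(1 − 2P − Q) − ¼ ln(1 − 2Q).
1 − 2P − Q = 0.531, giving −½ ln(0.531) = 0.316497.
1 − 2Q = 0.938, giving −¼ ln(0.938) = 0.016001.
d = 0.316497 + 0.016001 = 0.332498.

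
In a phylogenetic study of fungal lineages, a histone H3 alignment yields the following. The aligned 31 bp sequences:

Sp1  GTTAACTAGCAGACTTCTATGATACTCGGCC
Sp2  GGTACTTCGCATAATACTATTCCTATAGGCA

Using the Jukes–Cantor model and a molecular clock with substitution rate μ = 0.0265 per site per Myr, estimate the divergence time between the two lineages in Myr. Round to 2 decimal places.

13.04

The sequences differ at 14 of 31 sites, so p = 14/31 ≈ 0.451613.
d = −(3/4) ln(1 − 4p/3) = −0.75 ln(1 − 0.602151) = −0.75 ln(0.397849)
  = −0.75 × (-0.921683) = 0.691262 substitutions/site.
Under a molecular clock d = 2μt, so t = d/(2μ) = 0.691262 / (2 × 0.0265) = 13.04 Myr.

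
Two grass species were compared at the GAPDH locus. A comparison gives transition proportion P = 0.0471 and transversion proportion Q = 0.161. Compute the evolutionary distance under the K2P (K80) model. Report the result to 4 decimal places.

0.2445

Under the Kimura two-parameter model, d = −½ ln(1 − 2P − Q) − ¼ ln(1 − 2Q).
1 − 2P − Q = 0.7448, giving −½ ln(0.7448) = 0.147320.
1 − 2Q = 0.678, giving −¼ ln(0.678) = 0.097152.
d = 0.147320 + 0.097152 = 0.244472.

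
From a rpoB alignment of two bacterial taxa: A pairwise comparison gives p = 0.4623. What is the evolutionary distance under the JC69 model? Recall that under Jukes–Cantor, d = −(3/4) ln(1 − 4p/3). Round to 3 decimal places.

0.719

d = −(3/4) ln(1 − 4p/3) = −0.75 ln(1 − 0.6164) = −0.75 ln(0.3836)
  = −0.75 × (-0.958155) = 0.718616 substitutions/site.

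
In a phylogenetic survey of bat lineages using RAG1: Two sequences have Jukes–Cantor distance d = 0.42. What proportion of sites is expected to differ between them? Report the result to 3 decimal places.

0.322

p = (3/4)(1 − e^(−4d/3)) = 0.75 × (1 − e^(-0.56)) = 0.75 × (1 − 0.571209) = 0.321593.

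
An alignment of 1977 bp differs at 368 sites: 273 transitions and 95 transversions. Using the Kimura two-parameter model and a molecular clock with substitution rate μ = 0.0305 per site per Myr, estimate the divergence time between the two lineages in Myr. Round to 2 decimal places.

P = 273/1977 ≈ 0.138088 and Q = 95/1977 ≈ 0.048053.
Under the Kimura two-parameter model, d = −½ ln(1 − 2P − Q) − ¼ ln(1 − 2Q).
1 − 2P − Q = 0.675771, giving −½ ln(0.675771) = 0.195951.
1 − 2Q = 0.903894, giving −¼ ln(0.903894) = 0.025261.
d = 0.195951 + 0.025261 = 0.221212.
Under a molecular clock d = 2μt, so t = d/(2μ) = 0.221212 / (2 × 0.0305) = 3.63 Myr.

3.63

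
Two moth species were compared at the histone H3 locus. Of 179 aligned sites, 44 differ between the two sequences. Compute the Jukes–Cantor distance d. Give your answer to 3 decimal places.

p = 44/179 ≈ 0.24581.
d = −(3/4) ln(1 − 4p/3) = −0.75 ln(1 − 0.327747) = −0.75 ln(0.672253)
  = −0.75 × (-0.397121) = 0.297841 substitutions/site.

0.298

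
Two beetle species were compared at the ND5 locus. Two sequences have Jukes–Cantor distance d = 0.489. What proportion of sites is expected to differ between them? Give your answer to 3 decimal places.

p = (3/4)(1 − e^(−4d/3)) = 0.75 × (1 − e^(-0.652)) = 0.75 × (1 − 0.521003) = 0.359248.

0.359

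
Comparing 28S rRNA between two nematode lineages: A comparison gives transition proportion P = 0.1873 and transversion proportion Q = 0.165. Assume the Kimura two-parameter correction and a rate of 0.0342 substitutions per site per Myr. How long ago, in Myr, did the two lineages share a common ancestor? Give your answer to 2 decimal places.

7.13

Under the Kimura two-parameter model, d = −½ ln(1 − 2P − Q) − ¼ ln(1 − 2Q).
1 − 2P − Q = 0.4604, giving −½ ln(0.4604) = 0.387830.
1 − 2Q = 0.67, giving −¼ ln(0.67) = 0.100119.
d = 0.387830 + 0.100119 = 0.487949.
Under a molecular clock d = 2μt, so t = d/(2μ) = 0.487949 / (2 × 0.0342) = 7.13 Myr.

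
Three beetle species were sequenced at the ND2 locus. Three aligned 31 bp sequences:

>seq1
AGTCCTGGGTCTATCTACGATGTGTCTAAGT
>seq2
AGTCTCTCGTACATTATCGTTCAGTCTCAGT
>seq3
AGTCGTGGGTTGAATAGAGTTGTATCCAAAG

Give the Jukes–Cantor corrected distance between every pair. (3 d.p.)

seq1–seq2: 13/31 sites differ → p ≈ 0.419355, d = −0.75 ln(1 − 0.55914) = 0.614271 ≈ 0.614.
seq1–seq3: 13/31 sites differ → p ≈ 0.419355, d = −0.75 ln(1 − 0.55914) = 0.614271 ≈ 0.614.
seq2–seq3: 16/31 sites differ → p ≈ 0.516129, d = −0.75 ln(1 − 0.688172) = 0.873978 ≈ 0.874.

d(seq1,seq2) = 0.614, d(seq1,seq3) = 0.614, d(seq2,seq3) = 0.874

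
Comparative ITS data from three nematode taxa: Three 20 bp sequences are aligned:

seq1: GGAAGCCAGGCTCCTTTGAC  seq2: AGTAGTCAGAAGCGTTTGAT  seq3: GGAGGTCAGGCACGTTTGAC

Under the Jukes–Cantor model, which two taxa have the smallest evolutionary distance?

seq1 and seq3

seq1–seq2: 8/20 differ, p = 0.400, d = 0.572.
seq1–seq3: 4/20 differ, p = 0.200, d = 0.233.
seq2–seq3: 7/20 differ, p = 0.350, d = 0.471.
The smallest distance is between seq1 and seq3.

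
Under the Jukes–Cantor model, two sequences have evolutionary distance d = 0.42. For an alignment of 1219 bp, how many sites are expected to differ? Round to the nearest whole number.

Invert JC69: p = (3/4)(1 − e^(−4d/3)) = 0.75 × (1 − e^(-0.56)) = 0.75 × (1 − 0.571209) = 0.321593.
Expected differing sites = pL ≈ 0.321593 × 1219 = 392.021867 ≈ 392.

392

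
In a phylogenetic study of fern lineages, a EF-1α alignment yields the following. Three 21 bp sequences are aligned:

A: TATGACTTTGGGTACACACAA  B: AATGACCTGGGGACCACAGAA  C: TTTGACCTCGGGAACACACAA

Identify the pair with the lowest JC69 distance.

A–B: 6/21 differ, p = 0.286, d = 0.360.
A–C: 4/21 differ, p = 0.190, d = 0.220.
B–C: 5/21 differ, p = 0.238, d = 0.286.
The smallest distance is between A and C.

A and C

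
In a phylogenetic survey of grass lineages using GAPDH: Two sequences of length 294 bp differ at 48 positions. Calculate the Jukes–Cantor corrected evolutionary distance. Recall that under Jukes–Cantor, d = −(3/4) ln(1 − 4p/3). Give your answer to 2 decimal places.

0.18

p = 48/294 ≈ 0.163265.
d = −(3/4) ln(1 − 4p/3) = −0.75 ln(1 − 0.217687) = −0.75 ln(0.782313)
  = −0.75 × (-0.245500) = 0.184125 substitutions/site.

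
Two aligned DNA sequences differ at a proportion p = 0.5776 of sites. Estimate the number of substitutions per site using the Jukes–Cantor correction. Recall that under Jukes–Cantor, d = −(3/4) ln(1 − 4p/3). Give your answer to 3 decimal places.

d = −(3/4) ln(1 − 4p/3) = −0.75 ln(1 − 0.770133) = −0.75 ln(0.229867)
  = −0.75 × (-1.470254) = 1.102691 substitutions/site.

1.103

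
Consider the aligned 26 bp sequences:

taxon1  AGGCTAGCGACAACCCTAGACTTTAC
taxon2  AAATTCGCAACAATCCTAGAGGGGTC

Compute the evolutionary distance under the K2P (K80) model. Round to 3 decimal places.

0.633

Of 26 sites, 5 differences are transitions and 6 are transversions, so P = 5/26 ≈ 0.192308 and Q = 6/26 ≈ 0.230769.
Under the Kimura two-parameter model, d = −½ ln(1 − 2P − Q) − ¼ ln(1 − 2Q).
1 − 2P − Q = 0.384615, giving −½ ln(0.384615) = 0.477756.
1 − 2Q = 0.538462, giving −¼ ln(0.538462) = 0.154760.
d = 0.477756 + 0.154760 = 0.632516.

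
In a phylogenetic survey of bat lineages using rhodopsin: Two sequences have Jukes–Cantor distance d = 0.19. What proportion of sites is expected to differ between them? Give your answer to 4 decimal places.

0.1678

p = (3/4)(1 − e^(−4d/3)) = 0.75 × (1 − e^(-0.253333)) = 0.75 × (1 − 0.776209) = 0.167843.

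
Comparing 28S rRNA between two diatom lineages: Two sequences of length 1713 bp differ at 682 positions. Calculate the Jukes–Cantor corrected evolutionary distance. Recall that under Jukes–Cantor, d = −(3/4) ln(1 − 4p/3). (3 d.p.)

p = 682/1713 ≈ 0.398132.
d = −(3/4) ln(1 − 4p/3) = −0.75 ln(1 − 0.530843) = −0.75 ln(0.469157)
  = −0.75 × (-0.756818) = 0.567614 substitutions/site.

0.568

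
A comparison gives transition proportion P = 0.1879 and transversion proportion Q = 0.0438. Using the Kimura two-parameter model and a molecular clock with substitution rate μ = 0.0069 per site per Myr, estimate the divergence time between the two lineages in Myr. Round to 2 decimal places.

21.37

Under the Kimura two-parameter model, d = −½ ln(1 − 2P − Q) − ¼ ln(1 − 2Q).
1 − 2P − Q = 0.5804, giving −½ ln(0.5804) = 0.272019.
1 − 2Q = 0.9124, giving −¼ ln(0.9124) = 0.022919.
d = 0.272019 + 0.022919 = 0.294938.
Under a molecular clock d = 2μt, so t = d/(2μ) = 0.294938 / (2 × 0.0069) = 21.37 Myr.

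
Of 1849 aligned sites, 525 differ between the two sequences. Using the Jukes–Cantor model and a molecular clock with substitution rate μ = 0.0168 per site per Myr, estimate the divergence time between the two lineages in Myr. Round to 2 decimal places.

10.62

p = 525/1849 ≈ 0.283937.
d = −(3/4) ln(1 − 4p/3) = −0.75 ln(1 − 0.378583) = −0.75 ln(0.621417)
  = −0.75 × (-0.475753) = 0.356815 substitutions/site.
Under a molecular clock d = 2μt, so t = d/(2μ) = 0.356815 / (2 × 0.0168) = 10.62 Myr.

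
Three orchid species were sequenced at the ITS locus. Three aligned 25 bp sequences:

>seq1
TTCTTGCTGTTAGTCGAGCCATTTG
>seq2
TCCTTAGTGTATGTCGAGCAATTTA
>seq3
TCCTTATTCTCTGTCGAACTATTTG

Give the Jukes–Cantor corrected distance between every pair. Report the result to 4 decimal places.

d(seq1,seq2) = 0.3505, d(seq1,seq3) = 0.4172, d(seq2,seq3) = 0.2892

seq1–seq2: 7/25 sites differ → p = 0.28, d = −0.75 ln(1 − 0.373333) = 0.350505 ≈ 0.3505.
seq1–seq3: 8/25 sites differ → p = 0.32, d = −0.75 ln(1 − 0.426667) = 0.417216 ≈ 0.4172.
seq2–seq3: 6/25 sites differ → p = 0.24, d = −0.75 ln(1 − 0.32) = 0.289247 ≈ 0.2892.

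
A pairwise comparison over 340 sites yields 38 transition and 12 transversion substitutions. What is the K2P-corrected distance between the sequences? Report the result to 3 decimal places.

0.168

P = 38/340 ≈ 0.111765 and Q = 12/340 ≈ 0.035294.
Under the Kimura two-parameter model, d = −½ ln(1 − 2P − Q) − ¼ ln(1 − 2Q).
1 − 2P − Q = 0.741176, giving −½ ln(0.741176) = 0.149759.
1 − 2Q = 0.929412, giving −¼ ln(0.929412) = 0.018301.
d = 0.149759 + 0.018301 = 0.168060.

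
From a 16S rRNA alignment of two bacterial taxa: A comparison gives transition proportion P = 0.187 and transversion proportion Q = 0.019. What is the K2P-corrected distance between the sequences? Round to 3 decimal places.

0.259

Under the Kimura two-parameter model, d = −½ ln(1 − 2P − Q) − ¼ ln(1 − 2Q).
1 − 2P − Q = 0.607, giving −½ ln(0.607) = 0.249613.
1 − 2Q = 0.962, giving −¼ ln(0.962) = 0.009685.
d = 0.249613 + 0.009685 = 0.259298.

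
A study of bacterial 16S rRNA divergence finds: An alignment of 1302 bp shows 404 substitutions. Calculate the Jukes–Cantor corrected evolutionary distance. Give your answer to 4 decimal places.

p = 404/1302 ≈ 0.310292.
d = −(3/4) ln(1 − 4p/3) = −0.75 ln(1 − 0.413723) = −0.75 ln(0.586277)
  = −0.75 × (-0.533963) = 0.400472 substitutions/site.

0.4005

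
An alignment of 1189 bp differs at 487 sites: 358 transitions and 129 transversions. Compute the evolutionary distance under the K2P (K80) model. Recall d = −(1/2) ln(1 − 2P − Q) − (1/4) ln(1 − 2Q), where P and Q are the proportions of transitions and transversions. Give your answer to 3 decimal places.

P = 358/1189 ≈ 0.301093 and Q = 129/1189 ≈ 0.108495.
Under the Kimura two-parameter model, d = −½ ln(1 − 2P − Q) − ¼ ln(1 − 2Q).
1 − 2P − Q = 0.289319, giving −½ ln(0.289319) = 0.620113.
1 − 2Q = 0.78301, giving −¼ ln(0.78301) = 0.061152.
d = 0.620113 + 0.061152 = 0.681265.

0.681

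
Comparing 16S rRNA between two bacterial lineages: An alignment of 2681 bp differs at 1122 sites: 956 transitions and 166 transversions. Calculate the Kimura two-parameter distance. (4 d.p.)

0.7791

P = 956/2681 ≈ 0.356583 and Q = 166/2681 ≈ 0.061917.
Under the Kimura two-parameter model, d = −½ ln(1 − 2P − Q) − ¼ ln(1 − 2Q).
1 − 2P − Q = 0.224917, giving −½ ln(0.224917) = 0.746012.
1 − 2Q = 0.876166, giving −¼ ln(0.876166) = 0.033050.
d = 0.746012 + 0.033050 = 0.779062.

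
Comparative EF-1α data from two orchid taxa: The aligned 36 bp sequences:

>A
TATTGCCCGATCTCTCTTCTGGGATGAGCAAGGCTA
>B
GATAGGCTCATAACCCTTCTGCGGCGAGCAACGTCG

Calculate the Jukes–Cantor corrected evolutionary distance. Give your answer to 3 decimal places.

0.608

The sequences differ at 15 of 36 sites, so p = 15/36 ≈ 0.416667.
d = −(3/4) ln(1 − 4p/3) = −0.75 ln(1 − 0.555556) = −0.75 ln(0.444444)
  = −0.75 × (-0.810931) = 0.608198 substitutions/site.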